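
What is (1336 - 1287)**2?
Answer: 2401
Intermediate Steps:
(1336 - 1287)**2 = 49**2 = 2401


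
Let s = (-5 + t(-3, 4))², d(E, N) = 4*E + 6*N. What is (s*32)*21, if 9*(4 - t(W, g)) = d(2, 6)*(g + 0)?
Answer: 7666400/27 ≈ 2.8394e+5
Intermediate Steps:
t(W, g) = 4 - 44*g/9 (t(W, g) = 4 - (4*2 + 6*6)*(g + 0)/9 = 4 - (8 + 36)*g/9 = 4 - 44*g/9)
s = 34225/81 (s = (-5 + (4 - 44/9*4))² = (-5 + (4 - 176/9))² = (-5 - 140/9)² = (-185/9)² = 34225/81 ≈ 422.53)
(s*32)*21 = ((34225/81)*32)*21 = (1095200/81)*21 = 7666400/27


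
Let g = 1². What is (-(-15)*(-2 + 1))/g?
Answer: -15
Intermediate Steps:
g = 1
(-(-15)*(-2 + 1))/g = -(-15)*(-2 + 1)/1 = -(-15)*(-1)*1 = -5*3*1 = -15*1 = -15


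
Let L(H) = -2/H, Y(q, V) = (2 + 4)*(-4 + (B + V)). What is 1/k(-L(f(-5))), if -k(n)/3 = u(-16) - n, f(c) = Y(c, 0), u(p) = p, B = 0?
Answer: 4/191 ≈ 0.020942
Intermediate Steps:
Y(q, V) = -24 + 6*V (Y(q, V) = (2 + 4)*(-4 + (0 + V)) = 6*(-4 + V) = -24 + 6*V)
f(c) = -24 (f(c) = -24 + 6*0 = -24 + 0 = -24)
k(n) = 48 + 3*n (k(n) = -3*(-16 - n) = 48 + 3*n)
1/k(-L(f(-5))) = 1/(48 + 3*(-(-2)/(-24))) = 1/(48 + 3*(-(-2)*(-1)/24)) = 1/(48 + 3*(-1*1/12)) = 1/(48 + 3*(-1/12)) = 1/(48 - ¼) = 1/(191/4) = 4/191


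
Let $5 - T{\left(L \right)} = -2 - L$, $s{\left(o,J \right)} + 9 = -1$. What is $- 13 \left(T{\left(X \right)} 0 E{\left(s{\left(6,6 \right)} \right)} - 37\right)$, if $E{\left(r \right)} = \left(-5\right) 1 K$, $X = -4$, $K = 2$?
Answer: $481$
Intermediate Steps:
$s{\left(o,J \right)} = -10$ ($s{\left(o,J \right)} = -9 - 1 = -10$)
$E{\left(r \right)} = -10$ ($E{\left(r \right)} = \left(-5\right) 1 \cdot 2 = \left(-5\right) 2 = -10$)
$T{\left(L \right)} = 7 + L$ ($T{\left(L \right)} = 5 - \left(-2 - L\right) = 5 + \left(2 + L\right) = 7 + L$)
$- 13 \left(T{\left(X \right)} 0 E{\left(s{\left(6,6 \right)} \right)} - 37\right) = - 13 \left(\left(7 - 4\right) 0 \left(-10\right) - 37\right) = - 13 \left(3 \cdot 0 \left(-10\right) - 37\right) = - 13 \left(0 \left(-10\right) - 37\right) = - 13 \left(0 - 37\right) = \left(-13\right) \left(-37\right) = 481$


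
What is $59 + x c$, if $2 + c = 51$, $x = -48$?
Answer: $-2293$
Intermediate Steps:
$c = 49$ ($c = -2 + 51 = 49$)
$59 + x c = 59 - 2352 = -2293$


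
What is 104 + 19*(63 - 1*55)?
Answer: 256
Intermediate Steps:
104 + 19*(63 - 1*55) = 104 + 19*(63 - 55) = 104 + 19*8 = 104 + 152 = 256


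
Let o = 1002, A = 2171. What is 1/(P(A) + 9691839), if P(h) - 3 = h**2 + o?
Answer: 1/14406085 ≈ 6.9415e-8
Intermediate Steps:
P(h) = 1005 + h**2 (P(h) = 3 + (h**2 + 1002) = 3 + (1002 + h**2) = 1005 + h**2)
1/(P(A) + 9691839) = 1/((1005 + 2171**2) + 9691839) = 1/((1005 + 4713241) + 9691839) = 1/(4714246 + 9691839) = 1/14406085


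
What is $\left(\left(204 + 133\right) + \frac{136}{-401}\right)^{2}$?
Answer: $\frac{18225270001}{160801} \approx 1.1334 \cdot 10^{5}$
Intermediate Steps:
$\left(\left(204 + 133\right) + \frac{136}{-401}\right)^{2} = \left(337 + 136 \left(- \frac{1}{401}\right)\right)^{2} = \left(337 - \frac{136}{401}\right)^{2} = \left(\frac{135001}{401}\right)^{2} = \frac{18225270001}{160801}$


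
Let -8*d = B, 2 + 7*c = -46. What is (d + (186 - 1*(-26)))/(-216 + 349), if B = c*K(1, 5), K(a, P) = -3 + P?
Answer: 1496/931 ≈ 1.6069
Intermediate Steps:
c = -48/7 (c = -2/7 + (⅐)*(-46) = -2/7 - 46/7 = -48/7 ≈ -6.8571)
B = -96/7 (B = -48*(-3 + 5)/7 = -48/7*2 = -96/7 ≈ -13.714)
d = 12/7 (d = -⅛*(-96/7) = 12/7 ≈ 1.7143)
(d + (186 - 1*(-26)))/(-216 + 349) = (12/7 + (186 - 1*(-26)))/(-216 + 349) = (12/7 + (186 + 26))/133 = (12/7 + 212)*(1/133) = (1496/7)*(1/133) = 1496/931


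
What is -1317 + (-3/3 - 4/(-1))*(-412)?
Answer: -2553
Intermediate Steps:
-1317 + (-3/3 - 4/(-1))*(-412) = -1317 + (-3*1/3 - 4*(-1))*(-412) = -1317 + (-1 + 4)*(-412) = -1317 + 3*(-412) = -1317 - 1236 = -2553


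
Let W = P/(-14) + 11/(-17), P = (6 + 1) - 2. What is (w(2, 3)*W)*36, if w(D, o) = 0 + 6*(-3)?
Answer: 77436/119 ≈ 650.72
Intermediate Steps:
P = 5 (P = 7 - 2 = 5)
w(D, o) = -18 (w(D, o) = 0 - 18 = -18)
W = -239/238 (W = 5/(-14) + 11/(-17) = 5*(-1/14) + 11*(-1/17) = -5/14 - 11/17 = -239/238 ≈ -1.0042)
(w(2, 3)*W)*36 = -18*(-239/238)*36 = (2151/119)*36 = 77436/119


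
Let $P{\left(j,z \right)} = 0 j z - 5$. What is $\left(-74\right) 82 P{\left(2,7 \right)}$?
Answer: $30340$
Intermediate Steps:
$P{\left(j,z \right)} = -5$ ($P{\left(j,z \right)} = 0 z - 5 = 0 - 5 = -5$)
$\left(-74\right) 82 P{\left(2,7 \right)} = \left(-74\right) 82 \left(-5\right) = \left(-6068\right) \left(-5\right) = 30340$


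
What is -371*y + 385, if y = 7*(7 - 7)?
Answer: 385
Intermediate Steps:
y = 0 (y = 7*0 = 0)
-371*y + 385 = -371*0 + 385 = 0 + 385 = 385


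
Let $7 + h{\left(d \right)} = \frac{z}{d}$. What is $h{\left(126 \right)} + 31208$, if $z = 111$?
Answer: $\frac{1310479}{42} \approx 31202.0$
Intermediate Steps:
$h{\left(d \right)} = -7 + \frac{111}{d}$
$h{\left(126 \right)} + 31208 = \left(-7 + \frac{111}{126}\right) + 31208 = \left(-7 + 111 \cdot \frac{1}{126}\right) + 31208 = \left(-7 + \frac{37}{42}\right) + 31208 = - \frac{257}{42} + 31208 = \frac{1310479}{42}$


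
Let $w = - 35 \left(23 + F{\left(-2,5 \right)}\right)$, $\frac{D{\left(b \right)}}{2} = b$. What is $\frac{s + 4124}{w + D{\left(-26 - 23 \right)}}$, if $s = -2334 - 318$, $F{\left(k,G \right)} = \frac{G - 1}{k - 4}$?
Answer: $- \frac{4416}{2639} \approx -1.6734$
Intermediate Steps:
$D{\left(b \right)} = 2 b$
$F{\left(k,G \right)} = \frac{-1 + G}{-4 + k}$
$w = - \frac{2345}{3}$ ($w = - 35 \left(23 + \frac{-1 + 5}{-4 - 2}\right) = - 35 \left(23 + \frac{1}{-6} \cdot 4\right) = - 35 \left(23 - \frac{2}{3}\right) = \left(-35\right) \frac{67}{3} = - \frac{2345}{3} \approx -781.67$)
$s = -2652$ ($s = -2334 - 318 = -2652$)
$\frac{s + 4124}{w + D{\left(-26 - 23 \right)}} = \frac{-2652 + 4124}{- \frac{2345}{3} + 2 \left(-26 - 23\right)} = \frac{1472}{- \frac{2345}{3} + 2 \left(-26 - 23\right)} = \frac{1472}{- \frac{2345}{3} + 2 \left(-49\right)} = \frac{1472}{- \frac{2345}{3} - 98} = \frac{1472}{- \frac{2639}{3}} = 1472 \left(- \frac{3}{2639}\right) = - \frac{4416}{2639}$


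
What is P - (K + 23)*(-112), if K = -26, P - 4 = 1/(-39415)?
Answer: -13085781/39415 ≈ -332.00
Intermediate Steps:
P = 157659/39415 (P = 4 + 1/(-39415) = 4 - 1/39415 = 157659/39415 ≈ 4.0000)
P - (K + 23)*(-112) = 157659/39415 - (-26 + 23)*(-112) = 157659/39415 - (-3)*(-112) = 157659/39415 - 1*336 = 157659/39415 - 336 = -13085781/39415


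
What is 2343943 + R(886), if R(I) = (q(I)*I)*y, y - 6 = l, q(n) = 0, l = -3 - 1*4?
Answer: 2343943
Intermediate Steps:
l = -7 (l = -3 - 4 = -7)
y = -1 (y = 6 - 7 = -1)
R(I) = 0 (R(I) = (0*I)*(-1) = 0*(-1) = 0)
2343943 + R(886) = 2343943 + 0 = 2343943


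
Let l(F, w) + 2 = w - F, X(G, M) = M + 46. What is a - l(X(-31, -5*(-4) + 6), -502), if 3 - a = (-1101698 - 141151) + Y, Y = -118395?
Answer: 1361823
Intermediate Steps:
X(G, M) = 46 + M
l(F, w) = -2 + w - F (l(F, w) = -2 + (w - F) = -2 + w - F)
a = 1361247 (a = 3 - ((-1101698 - 141151) - 118395) = 3 - (-1242849 - 118395) = 3 - 1*(-1361244) = 3 + 1361244 = 1361247)
a - l(X(-31, -5*(-4) + 6), -502) = 1361247 - (-2 - 502 - (46 + (-5*(-4) + 6))) = 1361247 - (-2 - 502 - (46 + (20 + 6))) = 1361247 - (-2 - 502 - (46 + 26)) = 1361247 - (-2 - 502 - 1*72) = 1361247 - (-2 - 502 - 72) = 1361247 - 1*(-576) = 1361247 + 576 = 1361823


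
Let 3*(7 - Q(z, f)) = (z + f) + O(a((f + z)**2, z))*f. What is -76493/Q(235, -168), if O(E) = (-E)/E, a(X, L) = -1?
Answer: 229479/214 ≈ 1072.3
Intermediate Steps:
O(E) = -1
Q(z, f) = 7 - z/3 (Q(z, f) = 7 - ((z + f) - f)/3 = 7 - ((f + z) - f)/3 = 7 - z/3)
-76493/Q(235, -168) = -76493/(7 - 1/3*235) = -76493/(7 - 235/3) = -76493/(-214/3) = -76493*(-3/214) = 229479/214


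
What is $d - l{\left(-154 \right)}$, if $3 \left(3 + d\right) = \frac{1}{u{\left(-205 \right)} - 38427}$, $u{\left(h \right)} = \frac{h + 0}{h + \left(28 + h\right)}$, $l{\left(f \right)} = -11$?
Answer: $\frac{352293434}{44036727} \approx 8.0$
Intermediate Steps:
$u{\left(h \right)} = \frac{h}{28 + 2 h}$
$d = - \frac{132110563}{44036727}$ ($d = -3 + \frac{1}{3 \left(\frac{1}{2} \left(-205\right) \frac{1}{14 - 205} - 38427\right)} = -3 + \frac{1}{3 \left(\frac{1}{2} \left(-205\right) \frac{1}{-191} - 38427\right)} = -3 + \frac{1}{3 \left(\frac{1}{2} \left(-205\right) \left(- \frac{1}{191}\right) - 38427\right)} = -3 + \frac{1}{3 \left(\frac{205}{382} - 38427\right)} = -3 + \frac{1}{3 \left(- \frac{14678909}{382}\right)} = -3 + \frac{1}{3} \left(- \frac{382}{14678909}\right) = -3 - \frac{382}{44036727} = - \frac{132110563}{44036727} \approx -3.0$)
$d - l{\left(-154 \right)} = - \frac{132110563}{44036727} - -11 = - \frac{132110563}{44036727} + 11 = \frac{352293434}{44036727}$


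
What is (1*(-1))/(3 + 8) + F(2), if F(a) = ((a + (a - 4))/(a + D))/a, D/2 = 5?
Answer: -1/11 ≈ -0.090909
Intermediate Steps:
D = 10 (D = 2*5 = 10)
F(a) = (-4 + 2*a)/(a*(10 + a)) (F(a) = ((a + (a - 4))/(a + 10))/a = ((a + (-4 + a))/(10 + a))/a = ((-4 + 2*a)/(10 + a))/a = (-4 + 2*a)/(a*(10 + a)))
(1*(-1))/(3 + 8) + F(2) = (1*(-1))/(3 + 8) + 2*(-2 + 2)/(2*(10 + 2)) = -1/11 + 2*(½)*0/12 = (1/11)*(-1) + 2*(½)*(1/12)*0 = -1/11 + 0 = -1/11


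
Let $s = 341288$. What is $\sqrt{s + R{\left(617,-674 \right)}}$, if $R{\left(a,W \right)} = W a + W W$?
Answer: $\sqrt{379706} \approx 616.2$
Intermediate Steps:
$R{\left(a,W \right)} = W^{2} + W a$ ($R{\left(a,W \right)} = W a + W^{2} = W^{2} + W a$)
$\sqrt{s + R{\left(617,-674 \right)}} = \sqrt{341288 - 674 \left(-674 + 617\right)} = \sqrt{341288 - -38418} = \sqrt{341288 + 38418} = \sqrt{379706}$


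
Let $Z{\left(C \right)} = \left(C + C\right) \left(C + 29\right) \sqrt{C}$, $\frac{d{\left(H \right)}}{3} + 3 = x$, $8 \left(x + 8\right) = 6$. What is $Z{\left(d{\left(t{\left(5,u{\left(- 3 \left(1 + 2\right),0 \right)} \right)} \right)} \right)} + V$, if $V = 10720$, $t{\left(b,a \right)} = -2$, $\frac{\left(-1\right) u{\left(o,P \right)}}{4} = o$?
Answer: $10720 + \frac{861 i \sqrt{123}}{16} \approx 10720.0 + 596.81 i$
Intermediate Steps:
$u{\left(o,P \right)} = - 4 o$
$x = - \frac{29}{4}$ ($x = -8 + \frac{1}{8} \cdot 6 = -8 + \frac{3}{4} = - \frac{29}{4} \approx -7.25$)
$d{\left(H \right)} = - \frac{123}{4}$ ($d{\left(H \right)} = -9 + 3 \left(- \frac{29}{4}\right) = -9 - \frac{87}{4} = - \frac{123}{4}$)
$Z{\left(C \right)} = 2 C^{\frac{3}{2}} \left(29 + C\right)$ ($Z{\left(C \right)} = 2 C \left(29 + C\right) \sqrt{C} = 2 C^{\frac{3}{2}} \left(29 + C\right)$)
$Z{\left(d{\left(t{\left(5,u{\left(- 3 \left(1 + 2\right),0 \right)} \right)} \right)} \right)} + V = 2 \left(- \frac{123}{4}\right)^{\frac{3}{2}} \left(29 - \frac{123}{4}\right) + 10720 = 2 \left(- \frac{123 i \sqrt{123}}{8}\right) \left(- \frac{7}{4}\right) + 10720 = \frac{861 i \sqrt{123}}{16} + 10720 = 10720 + \frac{861 i \sqrt{123}}{16}$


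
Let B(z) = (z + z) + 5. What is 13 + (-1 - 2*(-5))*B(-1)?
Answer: 40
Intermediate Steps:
B(z) = 5 + 2*z (B(z) = 2*z + 5 = 5 + 2*z)
13 + (-1 - 2*(-5))*B(-1) = 13 + (-1 - 2*(-5))*(5 + 2*(-1)) = 13 + (-1 + 10)*(5 - 2) = 13 + 9*3 = 13 + 27 = 40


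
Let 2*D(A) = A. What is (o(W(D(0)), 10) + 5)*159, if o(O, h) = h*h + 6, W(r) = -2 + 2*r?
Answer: 17649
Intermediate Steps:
D(A) = A/2
o(O, h) = 6 + h² (o(O, h) = h² + 6 = 6 + h²)
(o(W(D(0)), 10) + 5)*159 = ((6 + 10²) + 5)*159 = ((6 + 100) + 5)*159 = (106 + 5)*159 = 111*159 = 17649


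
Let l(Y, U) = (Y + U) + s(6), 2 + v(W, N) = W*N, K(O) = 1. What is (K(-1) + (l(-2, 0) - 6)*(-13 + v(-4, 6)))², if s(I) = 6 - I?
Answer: 97969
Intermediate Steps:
v(W, N) = -2 + N*W (v(W, N) = -2 + W*N = -2 + N*W)
l(Y, U) = U + Y (l(Y, U) = (Y + U) + (6 - 1*6) = (U + Y) + (6 - 6) = (U + Y) + 0 = U + Y)
(K(-1) + (l(-2, 0) - 6)*(-13 + v(-4, 6)))² = (1 + ((0 - 2) - 6)*(-13 + (-2 + 6*(-4))))² = (1 + (-2 - 6)*(-13 + (-2 - 24)))² = (1 - 8*(-13 - 26))² = (1 - 8*(-39))² = (1 + 312)² = 313² = 97969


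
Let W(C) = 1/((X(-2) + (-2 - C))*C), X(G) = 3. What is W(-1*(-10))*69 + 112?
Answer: 3337/30 ≈ 111.23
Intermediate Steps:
W(C) = 1/(C*(1 - C)) (W(C) = 1/((3 + (-2 - C))*C) = 1/((1 - C)*C) = 1/(C*(1 - C)))
W(-1*(-10))*69 + 112 = -1/(((-1*(-10)))*(-1 - 1*(-10)))*69 + 112 = -1/(10*(-1 + 10))*69 + 112 = -1*1/10/9*69 + 112 = -1*1/10*1/9*69 + 112 = -1/90*69 + 112 = -23/30 + 112 = 3337/30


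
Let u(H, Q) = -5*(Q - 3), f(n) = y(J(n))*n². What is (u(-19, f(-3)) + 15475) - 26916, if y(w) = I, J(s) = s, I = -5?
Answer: -11201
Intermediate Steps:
y(w) = -5
f(n) = -5*n²
u(H, Q) = 15 - 5*Q (u(H, Q) = -5*(-3 + Q) = 15 - 5*Q)
(u(-19, f(-3)) + 15475) - 26916 = ((15 - (-25)*(-3)²) + 15475) - 26916 = ((15 - (-25)*9) + 15475) - 26916 = ((15 - 5*(-45)) + 15475) - 26916 = ((15 + 225) + 15475) - 26916 = (240 + 15475) - 26916 = 15715 - 26916 = -11201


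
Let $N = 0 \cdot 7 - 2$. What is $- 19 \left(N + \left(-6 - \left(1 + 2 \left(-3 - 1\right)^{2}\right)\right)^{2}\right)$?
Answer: $-28861$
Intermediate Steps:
$N = -2$ ($N = 0 - 2 = -2$)
$- 19 \left(N + \left(-6 - \left(1 + 2 \left(-3 - 1\right)^{2}\right)\right)^{2}\right) = - 19 \left(-2 + \left(-6 - \left(1 + 2 \left(-3 - 1\right)^{2}\right)\right)^{2}\right) = - 19 \left(-2 + \left(-6 - \left(1 + 2 \left(-4\right)^{2}\right)\right)^{2}\right) = - 19 \left(-2 + \left(-6 - 33\right)^{2}\right) = - 19 \left(-2 + \left(-39\right)^{2}\right) = - 19 \left(-2 + 1521\right) = \left(-19\right) 1519 = -28861$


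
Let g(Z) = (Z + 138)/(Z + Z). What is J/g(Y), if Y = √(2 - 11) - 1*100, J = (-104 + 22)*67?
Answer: 41655508/1453 - 4549032*I/1453 ≈ 28669.0 - 3130.8*I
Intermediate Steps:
J = -5494 (J = -82*67 = -5494)
Y = -100 + 3*I (Y = √(-9) - 100 = 3*I - 100 = -100 + 3*I ≈ -100.0 + 3.0*I)
g(Z) = (138 + Z)/(2*Z) (g(Z) = (138 + Z)/((2*Z)) = (138 + Z)*(1/(2*Z)) = (138 + Z)/(2*Z))
J/g(Y) = -5494*2*(-100 + 3*I)/(138 + (-100 + 3*I)) = -5494*2*(-100 + 3*I)*(38 - 3*I)/1453 = -10988*(-100 + 3*I)*(38 - 3*I)/1453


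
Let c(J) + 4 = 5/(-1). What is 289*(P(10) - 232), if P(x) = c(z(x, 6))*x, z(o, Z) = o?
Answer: -93058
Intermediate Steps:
c(J) = -9 (c(J) = -4 + 5/(-1) = -4 + 5*(-1) = -4 - 5 = -9)
P(x) = -9*x
289*(P(10) - 232) = 289*(-9*10 - 232) = 289*(-90 - 232) = 289*(-322) = -93058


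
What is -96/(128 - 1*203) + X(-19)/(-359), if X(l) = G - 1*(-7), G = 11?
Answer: 11038/8975 ≈ 1.2299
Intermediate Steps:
X(l) = 18 (X(l) = 11 - 1*(-7) = 11 + 7 = 18)
-96/(128 - 1*203) + X(-19)/(-359) = -96/(128 - 1*203) + 18/(-359) = -96/(128 - 203) + 18*(-1/359) = -96/(-75) - 18/359 = -96*(-1/75) - 18/359 = 32/25 - 18/359 = 11038/8975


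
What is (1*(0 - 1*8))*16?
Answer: -128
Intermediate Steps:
(1*(0 - 1*8))*16 = (1*(0 - 8))*16 = (1*(-8))*16 = -8*16 = -128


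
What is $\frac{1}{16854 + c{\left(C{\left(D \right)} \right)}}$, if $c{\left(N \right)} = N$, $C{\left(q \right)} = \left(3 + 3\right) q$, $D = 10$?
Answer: $\frac{1}{16914} \approx 5.9123 \cdot 10^{-5}$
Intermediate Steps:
$C{\left(q \right)} = 6 q$
$\frac{1}{16854 + c{\left(C{\left(D \right)} \right)}} = \frac{1}{16854 + 6 \cdot 10} = \frac{1}{16854 + 60} = \frac{1}{16914}$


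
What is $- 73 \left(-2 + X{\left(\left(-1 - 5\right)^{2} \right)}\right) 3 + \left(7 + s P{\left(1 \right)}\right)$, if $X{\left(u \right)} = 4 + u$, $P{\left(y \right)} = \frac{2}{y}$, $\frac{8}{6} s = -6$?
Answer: $-8324$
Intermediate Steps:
$s = - \frac{9}{2}$ ($s = \frac{3}{4} \left(-6\right) = - \frac{9}{2} \approx -4.5$)
$- 73 \left(-2 + X{\left(\left(-1 - 5\right)^{2} \right)}\right) 3 + \left(7 + s P{\left(1 \right)}\right) = - 73 \left(-2 + \left(4 + \left(-1 - 5\right)^{2}\right)\right) 3 + \left(7 - \frac{9 \cdot \frac{2}{1}}{2}\right) = - 73 \left(-2 + \left(4 + \left(-6\right)^{2}\right)\right) 3 + \left(7 - \frac{9 \cdot 2 \cdot 1}{2}\right) = - 73 \left(-2 + \left(4 + 36\right)\right) 3 + \left(7 - 9\right) = - 73 \left(-2 + 40\right) 3 + \left(7 - 9\right) = - 73 \cdot 38 \cdot 3 - 2 = \left(-73\right) 114 - 2 = -8322 - 2 = -8324$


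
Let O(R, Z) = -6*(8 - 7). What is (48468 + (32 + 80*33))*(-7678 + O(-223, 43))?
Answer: -392959760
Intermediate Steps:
O(R, Z) = -6 (O(R, Z) = -6*1 = -6)
(48468 + (32 + 80*33))*(-7678 + O(-223, 43)) = (48468 + (32 + 80*33))*(-7678 - 6) = (48468 + (32 + 2640))*(-7684) = (48468 + 2672)*(-7684) = 51140*(-7684) = -392959760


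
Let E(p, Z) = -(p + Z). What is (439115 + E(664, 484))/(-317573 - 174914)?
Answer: -437967/492487 ≈ -0.88930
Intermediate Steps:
E(p, Z) = -Z - p (E(p, Z) = -(Z + p) = -Z - p)
(439115 + E(664, 484))/(-317573 - 174914) = (439115 + (-1*484 - 1*664))/(-317573 - 174914) = (439115 + (-484 - 664))/(-492487) = (439115 - 1148)*(-1/492487) = 437967*(-1/492487) = -437967/492487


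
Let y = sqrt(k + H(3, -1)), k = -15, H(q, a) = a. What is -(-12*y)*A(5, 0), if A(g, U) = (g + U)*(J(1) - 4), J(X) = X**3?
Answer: -720*I ≈ -720.0*I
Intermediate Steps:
y = 4*I (y = sqrt(-15 - 1) = sqrt(-16) = 4*I ≈ 4.0*I)
A(g, U) = -3*U - 3*g (A(g, U) = (g + U)*(1**3 - 4) = (U + g)*(1 - 4) = (U + g)*(-3) = -3*U - 3*g)
-(-12*y)*A(5, 0) = -(-48*I)*(-3*0 - 3*5) = -(-48*I)*(0 - 15) = -(-48*I)*(-15) = -720*I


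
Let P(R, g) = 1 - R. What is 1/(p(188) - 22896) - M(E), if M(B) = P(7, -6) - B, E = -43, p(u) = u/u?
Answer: -847116/22895 ≈ -37.000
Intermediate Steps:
p(u) = 1
M(B) = -6 - B (M(B) = (1 - 1*7) - B = (1 - 7) - B = -6 - B)
1/(p(188) - 22896) - M(E) = 1/(1 - 22896) - (-6 - 1*(-43)) = 1/(-22895) - (-6 + 43) = -1/22895 - 1*37 = -1/22895 - 37 = -847116/22895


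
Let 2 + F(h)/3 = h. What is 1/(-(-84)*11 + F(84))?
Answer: 1/1170 ≈ 0.00085470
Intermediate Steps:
F(h) = -6 + 3*h
1/(-(-84)*11 + F(84)) = 1/(-(-84)*11 + (-6 + 3*84)) = 1/(-42*(-22) + (-6 + 252)) = 1/(924 + 246) = 1/1170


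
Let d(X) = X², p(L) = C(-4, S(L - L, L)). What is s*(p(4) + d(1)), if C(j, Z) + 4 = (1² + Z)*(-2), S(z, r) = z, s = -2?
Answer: 10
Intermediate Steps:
C(j, Z) = -6 - 2*Z (C(j, Z) = -4 + (1² + Z)*(-2) = -4 + (1 + Z)*(-2) = -4 + (-2 - 2*Z) = -6 - 2*Z)
p(L) = -6 (p(L) = -6 - 2*(L - L) = -6 - 2*0 = -6 + 0 = -6)
s*(p(4) + d(1)) = -2*(-6 + 1²) = -2*(-6 + 1) = -2*(-5) = 10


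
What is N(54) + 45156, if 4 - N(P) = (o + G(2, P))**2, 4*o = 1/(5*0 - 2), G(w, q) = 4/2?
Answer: 2890015/64 ≈ 45157.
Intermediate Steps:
G(w, q) = 2 (G(w, q) = 4*(1/2) = 2)
o = -1/8 (o = 1/(4*(5*0 - 2)) = 1/(4*(0 - 2)) = (1/4)/(-2) = (1/4)*(-1/2) = -1/8 ≈ -0.12500)
N(P) = 31/64 (N(P) = 4 - (-1/8 + 2)**2 = 4 - (15/8)**2 = 4 - 1*225/64 = 4 - 225/64 = 31/64)
N(54) + 45156 = 31/64 + 45156 = 2890015/64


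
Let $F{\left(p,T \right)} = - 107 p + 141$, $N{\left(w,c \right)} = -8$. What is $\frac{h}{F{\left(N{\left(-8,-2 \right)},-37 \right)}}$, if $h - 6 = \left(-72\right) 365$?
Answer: $- \frac{26274}{997} \approx -26.353$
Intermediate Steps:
$F{\left(p,T \right)} = 141 - 107 p$
$h = -26274$ ($h = 6 - 26280 = -26274$)
$\frac{h}{F{\left(N{\left(-8,-2 \right)},-37 \right)}} = - \frac{26274}{141 - -856} = - \frac{26274}{141 + 856} = - \frac{26274}{997}$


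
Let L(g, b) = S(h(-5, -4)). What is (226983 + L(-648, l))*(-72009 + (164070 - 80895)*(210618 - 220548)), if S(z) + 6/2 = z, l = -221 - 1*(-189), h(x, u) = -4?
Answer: -187482121298784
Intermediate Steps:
l = -32 (l = -221 + 189 = -32)
S(z) = -3 + z
L(g, b) = -7 (L(g, b) = -3 - 4 = -7)
(226983 + L(-648, l))*(-72009 + (164070 - 80895)*(210618 - 220548)) = (226983 - 7)*(-72009 + (164070 - 80895)*(210618 - 220548)) = 226976*(-72009 + 83175*(-9930)) = 226976*(-72009 - 825927750) = 226976*(-825999759) = -187482121298784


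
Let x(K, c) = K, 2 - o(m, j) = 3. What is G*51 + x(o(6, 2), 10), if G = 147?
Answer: 7496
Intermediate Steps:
o(m, j) = -1 (o(m, j) = 2 - 1*3 = 2 - 3 = -1)
G*51 + x(o(6, 2), 10) = 147*51 - 1 = 7497 - 1 = 7496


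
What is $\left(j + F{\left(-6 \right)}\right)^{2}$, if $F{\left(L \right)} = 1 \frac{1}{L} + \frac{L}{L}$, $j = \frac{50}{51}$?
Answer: $\frac{34225}{10404} \approx 3.2896$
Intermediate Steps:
$j = \frac{50}{51}$ ($j = 50 \cdot \frac{1}{51} = \frac{50}{51} \approx 0.98039$)
$F{\left(L \right)} = 1 + \frac{1}{L}$ ($F{\left(L \right)} = \frac{1}{L} + 1 = 1 + \frac{1}{L}$)
$\left(j + F{\left(-6 \right)}\right)^{2} = \left(\frac{50}{51} + \frac{1 - 6}{-6}\right)^{2} = \left(\frac{50}{51} - - \frac{5}{6}\right)^{2} = \left(\frac{50}{51} + \frac{5}{6}\right)^{2} = \left(\frac{185}{102}\right)^{2} = \frac{34225}{10404}$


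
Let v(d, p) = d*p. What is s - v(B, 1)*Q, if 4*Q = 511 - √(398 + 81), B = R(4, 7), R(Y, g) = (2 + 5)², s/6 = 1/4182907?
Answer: -104735808349/16731628 + 49*√479/4 ≈ -5991.6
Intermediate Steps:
s = 6/4182907 ≈ 1.4344e-6
R(Y, g) = 49 (R(Y, g) = 7² = 49)
B = 49
Q = 511/4 - √479/4 (Q = (511 - √(398 + 81))/4 = (511 - √479)/4 = 511/4 - √479/4 ≈ 122.28)
s - v(B, 1)*Q = 6/4182907 - 49*1*(511/4 - √479/4) = 6/4182907 - 49*(511/4 - √479/4) = 6/4182907 - (25039/4 - 49*√479/4) = 6/4182907 + (-25039/4 + 49*√479/4) = -104735808349/16731628 + 49*√479/4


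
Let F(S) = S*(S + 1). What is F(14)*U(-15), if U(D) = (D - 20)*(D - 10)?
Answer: 183750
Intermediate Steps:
F(S) = S*(1 + S)
U(D) = (-20 + D)*(-10 + D)
F(14)*U(-15) = (14*(1 + 14))*(200 + (-15)² - 30*(-15)) = (14*15)*(200 + 225 + 450) = 210*875 = 183750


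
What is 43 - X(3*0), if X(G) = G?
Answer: 43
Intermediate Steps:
43 - X(3*0) = 43 - 3*0 = 43 - 1*0 = 43 + 0 = 43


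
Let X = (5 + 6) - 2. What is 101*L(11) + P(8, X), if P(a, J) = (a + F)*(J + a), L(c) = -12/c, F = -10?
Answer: -1586/11 ≈ -144.18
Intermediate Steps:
X = 9 (X = 11 - 2 = 9)
P(a, J) = (-10 + a)*(J + a) (P(a, J) = (a - 10)*(J + a) = (-10 + a)*(J + a))
101*L(11) + P(8, X) = 101*(-12/11) + (8**2 - 10*9 - 10*8 + 9*8) = 101*(-12*1/11) + (64 - 90 - 80 + 72) = 101*(-12/11) - 34 = -1212/11 - 34 = -1586/11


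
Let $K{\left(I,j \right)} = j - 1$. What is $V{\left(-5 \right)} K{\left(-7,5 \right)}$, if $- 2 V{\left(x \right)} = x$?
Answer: $10$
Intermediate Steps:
$V{\left(x \right)} = - \frac{x}{2}$
$K{\left(I,j \right)} = -1 + j$ ($K{\left(I,j \right)} = j - 1 = -1 + j$)
$V{\left(-5 \right)} K{\left(-7,5 \right)} = \left(- \frac{1}{2}\right) \left(-5\right) \left(-1 + 5\right) = \frac{5}{2} \cdot 4 = 10$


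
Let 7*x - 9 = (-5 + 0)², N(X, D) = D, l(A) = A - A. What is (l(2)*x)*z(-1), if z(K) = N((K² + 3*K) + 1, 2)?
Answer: 0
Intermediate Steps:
l(A) = 0
z(K) = 2
x = 34/7 (x = 9/7 + (-5 + 0)²/7 = 9/7 + (⅐)*(-5)² = 9/7 + (⅐)*25 = 9/7 + 25/7 = 34/7 ≈ 4.8571)
(l(2)*x)*z(-1) = (0*(34/7))*2 = 0*2 = 0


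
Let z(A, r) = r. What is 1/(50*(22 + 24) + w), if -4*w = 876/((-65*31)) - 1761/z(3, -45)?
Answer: 24180/55380067 ≈ 0.00043662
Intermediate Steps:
w = -233933/24180 (w = -(876/((-65*31)) - 1761/(-45))/4 = -(876/(-2015) - 1761*(-1/45))/4 = -(876*(-1/2015) + 587/15)/4 = -(-876/2015 + 587/15)/4 = -¼*233933/6045 = -233933/24180 ≈ -9.6747)
1/(50*(22 + 24) + w) = 1/(50*(22 + 24) - 233933/24180) = 1/(50*46 - 233933/24180) = 1/(2300 - 233933/24180) = 1/(55380067/24180) = 24180/55380067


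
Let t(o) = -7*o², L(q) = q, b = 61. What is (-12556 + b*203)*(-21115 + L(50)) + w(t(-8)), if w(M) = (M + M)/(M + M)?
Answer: 3644246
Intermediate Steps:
w(M) = 1 (w(M) = (2*M)/((2*M)) = (2*M)*(1/(2*M)) = 1)
(-12556 + b*203)*(-21115 + L(50)) + w(t(-8)) = (-12556 + 61*203)*(-21115 + 50) + 1 = (-12556 + 12383)*(-21065) + 1 = -173*(-21065) + 1 = 3644245 + 1 = 3644246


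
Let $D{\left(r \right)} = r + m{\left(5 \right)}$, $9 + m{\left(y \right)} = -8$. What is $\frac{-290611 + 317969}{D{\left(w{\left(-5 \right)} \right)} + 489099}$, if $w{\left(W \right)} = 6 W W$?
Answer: $\frac{13679}{244616} \approx 0.05592$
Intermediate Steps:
$w{\left(W \right)} = 6 W^{2}$
$m{\left(y \right)} = -17$ ($m{\left(y \right)} = -9 - 8 = -17$)
$D{\left(r \right)} = -17 + r$ ($D{\left(r \right)} = r - 17 = -17 + r$)
$\frac{-290611 + 317969}{D{\left(w{\left(-5 \right)} \right)} + 489099} = \frac{-290611 + 317969}{\left(-17 + 6 \left(-5\right)^{2}\right) + 489099} = \frac{27358}{\left(-17 + 6 \cdot 25\right) + 489099} = \frac{27358}{\left(-17 + 150\right) + 489099} = \frac{27358}{133 + 489099} = \frac{27358}{489232} = 27358 \cdot \frac{1}{489232} = \frac{13679}{244616}$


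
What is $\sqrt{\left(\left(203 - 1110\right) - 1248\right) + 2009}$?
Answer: $i \sqrt{146} \approx 12.083 i$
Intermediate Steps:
$\sqrt{\left(\left(203 - 1110\right) - 1248\right) + 2009} = \sqrt{\left(-907 - 1248\right) + 2009} = \sqrt{-2155 + 2009} = \sqrt{-146} = i \sqrt{146}$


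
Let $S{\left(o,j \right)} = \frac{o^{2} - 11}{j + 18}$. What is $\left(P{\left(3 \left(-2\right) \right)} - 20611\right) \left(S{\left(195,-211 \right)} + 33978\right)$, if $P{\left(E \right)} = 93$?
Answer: $- \frac{133772025320}{193} \approx -6.9312 \cdot 10^{8}$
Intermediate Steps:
$S{\left(o,j \right)} = \frac{-11 + o^{2}}{18 + j}$
$\left(P{\left(3 \left(-2\right) \right)} - 20611\right) \left(S{\left(195,-211 \right)} + 33978\right) = \left(93 - 20611\right) \left(\frac{-11 + 195^{2}}{18 - 211} + 33978\right) = \left(93 - 20611\right) \left(\frac{-11 + 38025}{-193} + 33978\right) = \left(93 - 20611\right) \left(\left(- \frac{1}{193}\right) 38014 + 33978\right) = - 20518 \left(- \frac{38014}{193} + 33978\right) = \left(-20518\right) \frac{6519740}{193} = - \frac{133772025320}{193}$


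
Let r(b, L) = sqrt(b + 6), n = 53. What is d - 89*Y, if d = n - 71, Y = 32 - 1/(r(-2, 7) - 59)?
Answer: -163451/57 ≈ -2867.6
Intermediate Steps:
r(b, L) = sqrt(6 + b)
Y = 1825/57 (Y = 32 - 1/(sqrt(6 - 2) - 59) = 32 - 1/(sqrt(4) - 59) = 32 - 1/(2 - 59) = 32 - 1/(-57) = 32 - 1*(-1/57) = 32 + 1/57 = 1825/57 ≈ 32.018)
d = -18 (d = 53 - 71 = -18)
d - 89*Y = -18 - 89*1825/57 = -18 - 162425/57 = -163451/57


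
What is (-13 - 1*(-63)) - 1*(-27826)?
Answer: 27876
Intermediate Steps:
(-13 - 1*(-63)) - 1*(-27826) = (-13 + 63) + 27826 = 50 + 27826 = 27876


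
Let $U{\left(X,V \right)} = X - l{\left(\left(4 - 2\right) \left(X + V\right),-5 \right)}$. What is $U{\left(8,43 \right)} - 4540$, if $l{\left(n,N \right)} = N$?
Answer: $-4527$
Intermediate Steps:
$U{\left(X,V \right)} = 5 + X$ ($U{\left(X,V \right)} = X - -5 = X + 5 = 5 + X$)
$U{\left(8,43 \right)} - 4540 = \left(5 + 8\right) - 4540 = 13 - 4540 = -4527$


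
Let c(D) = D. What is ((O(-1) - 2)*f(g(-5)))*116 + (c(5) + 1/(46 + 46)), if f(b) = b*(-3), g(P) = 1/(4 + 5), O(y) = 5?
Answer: -10211/92 ≈ -110.99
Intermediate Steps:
g(P) = ⅑ (g(P) = 1/9 = ⅑)
f(b) = -3*b
((O(-1) - 2)*f(g(-5)))*116 + (c(5) + 1/(46 + 46)) = ((5 - 2)*(-3*⅑))*116 + (5 + 1/(46 + 46)) = (3*(-⅓))*116 + (5 + 1/92) = -1*116 + (5 + 1/92) = -116 + 461/92 = -10211/92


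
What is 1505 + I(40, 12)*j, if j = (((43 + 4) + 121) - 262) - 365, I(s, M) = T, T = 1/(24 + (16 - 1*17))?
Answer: 34156/23 ≈ 1485.0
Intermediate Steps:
T = 1/23 (T = 1/(24 + (16 - 17)) = 1/(24 - 1) = 1/23 ≈ 0.043478)
I(s, M) = 1/23
j = -459 (j = ((47 + 121) - 262) - 365 = (168 - 262) - 365 = -94 - 365 = -459)
1505 + I(40, 12)*j = 1505 + (1/23)*(-459) = 1505 - 459/23 = 34156/23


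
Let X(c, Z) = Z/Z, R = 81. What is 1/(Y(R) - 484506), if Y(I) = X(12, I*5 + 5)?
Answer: -1/484505 ≈ -2.0640e-6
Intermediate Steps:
X(c, Z) = 1
Y(I) = 1
1/(Y(R) - 484506) = 1/(1 - 484506) = 1/(-484505) = -1/484505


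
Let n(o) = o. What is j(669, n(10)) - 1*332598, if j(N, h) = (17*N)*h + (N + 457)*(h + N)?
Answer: 545686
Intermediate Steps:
j(N, h) = (457 + N)*(N + h) + 17*N*h (j(N, h) = 17*N*h + (457 + N)*(N + h) = (457 + N)*(N + h) + 17*N*h)
j(669, n(10)) - 1*332598 = (669² + 457*669 + 457*10 + 18*669*10) - 1*332598 = (447561 + 305733 + 4570 + 120420) - 332598 = 878284 - 332598 = 545686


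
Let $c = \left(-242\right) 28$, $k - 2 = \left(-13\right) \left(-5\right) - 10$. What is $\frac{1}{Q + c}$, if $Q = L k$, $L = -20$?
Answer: $- \frac{1}{7916} \approx -0.00012633$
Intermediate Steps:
$k = 57$ ($k = 2 - -55 = 2 + \left(65 - 10\right) = 2 + 55 = 57$)
$c = -6776$
$Q = -1140$ ($Q = \left(-20\right) 57 = -1140$)
$\frac{1}{Q + c} = \frac{1}{-1140 - 6776} = \frac{1}{-7916} = - \frac{1}{7916}$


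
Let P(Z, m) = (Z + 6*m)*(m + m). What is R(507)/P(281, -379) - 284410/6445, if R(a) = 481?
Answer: -85930676099/1947284566 ≈ -44.128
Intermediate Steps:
P(Z, m) = 2*m*(Z + 6*m) (P(Z, m) = (Z + 6*m)*(2*m) = 2*m*(Z + 6*m))
R(507)/P(281, -379) - 284410/6445 = 481/((2*(-379)*(281 + 6*(-379)))) - 284410/6445 = 481/((2*(-379)*(281 - 2274))) - 284410*1/6445 = 481/((2*(-379)*(-1993))) - 56882/1289 = 481/1510694 - 56882/1289 = -85930676099/1947284566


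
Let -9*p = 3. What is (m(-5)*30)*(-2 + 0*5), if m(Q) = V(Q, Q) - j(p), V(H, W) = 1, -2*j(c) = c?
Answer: -50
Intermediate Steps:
p = -⅓ (p = -⅑*3 = -⅓ ≈ -0.33333)
j(c) = -c/2
m(Q) = ⅚ (m(Q) = 1 - (-1)*(-1)/(2*3) = 1 - 1*⅙ = 1 - ⅙ = ⅚)
(m(-5)*30)*(-2 + 0*5) = ((⅚)*30)*(-2 + 0*5) = 25*(-2 + 0) = 25*(-2) = -50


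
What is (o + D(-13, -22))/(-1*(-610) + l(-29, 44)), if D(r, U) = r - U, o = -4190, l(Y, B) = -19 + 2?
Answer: -4181/593 ≈ -7.0506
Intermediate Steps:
l(Y, B) = -17
(o + D(-13, -22))/(-1*(-610) + l(-29, 44)) = (-4190 + (-13 - 1*(-22)))/(-1*(-610) - 17) = (-4190 + (-13 + 22))/(610 - 17) = (-4190 + 9)/593 = -4181*1/593 = -4181/593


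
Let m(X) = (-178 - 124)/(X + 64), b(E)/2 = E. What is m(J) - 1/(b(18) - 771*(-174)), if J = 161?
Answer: -900569/670950 ≈ -1.3422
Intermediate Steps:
b(E) = 2*E
m(X) = -302/(64 + X)
m(J) - 1/(b(18) - 771*(-174)) = -302/(64 + 161) - 1/(2*18 - 771*(-174)) = -302/225 - 1/(36 + 134154) = -302*1/225 - 1/134190 = -302/225 - 1*1/134190 = -302/225 - 1/134190 = -900569/670950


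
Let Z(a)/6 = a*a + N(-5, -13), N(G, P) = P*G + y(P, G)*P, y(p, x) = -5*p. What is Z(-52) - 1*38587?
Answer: -27043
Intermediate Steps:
N(G, P) = -5*P² + G*P (N(G, P) = P*G + (-5*P)*P = G*P - 5*P² = -5*P² + G*P)
Z(a) = -4680 + 6*a² (Z(a) = 6*(a*a - 13*(-5 - 5*(-13))) = 6*(a² - 13*(-5 + 65)) = 6*(a² - 13*60) = 6*(a² - 780) = 6*(-780 + a²) = -4680 + 6*a²)
Z(-52) - 1*38587 = (-4680 + 6*(-52)²) - 1*38587 = (-4680 + 6*2704) - 38587 = (-4680 + 16224) - 38587 = 11544 - 38587 = -27043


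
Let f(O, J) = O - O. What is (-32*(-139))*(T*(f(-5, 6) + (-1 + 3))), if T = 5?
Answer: 44480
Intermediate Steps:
f(O, J) = 0
(-32*(-139))*(T*(f(-5, 6) + (-1 + 3))) = (-32*(-139))*(5*(0 + (-1 + 3))) = 4448*(5*(0 + 2)) = 4448*(5*2) = 4448*10 = 44480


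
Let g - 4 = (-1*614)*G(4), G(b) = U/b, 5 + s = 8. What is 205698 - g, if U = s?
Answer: 412309/2 ≈ 2.0615e+5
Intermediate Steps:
s = 3 (s = -5 + 8 = 3)
U = 3
G(b) = 3/b
g = -913/2 (g = 4 + (-1*614)*(3/4) = 4 - 1842/4 = 4 - 614*¾ = 4 - 921/2 = -913/2 ≈ -456.50)
205698 - g = 205698 - 1*(-913/2) = 205698 + 913/2 = 412309/2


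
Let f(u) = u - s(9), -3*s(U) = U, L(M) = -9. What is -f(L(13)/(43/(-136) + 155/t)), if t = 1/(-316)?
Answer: -2220577/740147 ≈ -3.0002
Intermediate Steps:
t = -1/316 ≈ -0.0031646
s(U) = -U/3
f(u) = 3 + u (f(u) = u - (-1)*9/3 = u - 1*(-3) = u + 3 = 3 + u)
-f(L(13)/(43/(-136) + 155/t)) = -(3 - 9/(43/(-136) + 155/(-1/316))) = -(3 - 9/(43*(-1/136) + 155*(-316))) = -(3 - 9/(-43/136 - 48980)) = -(3 - 9/(-6661323/136)) = -(3 - 9*(-136/6661323)) = -(3 + 136/740147) = -1*2220577/740147 = -2220577/740147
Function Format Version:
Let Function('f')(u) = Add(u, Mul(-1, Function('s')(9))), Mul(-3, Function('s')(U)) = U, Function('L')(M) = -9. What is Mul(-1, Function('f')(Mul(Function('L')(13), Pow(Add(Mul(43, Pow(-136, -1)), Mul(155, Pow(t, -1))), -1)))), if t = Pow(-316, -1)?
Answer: Rational(-2220577, 740147) ≈ -3.0002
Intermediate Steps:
t = Rational(-1, 316) ≈ -0.0031646
Function('s')(U) = Mul(Rational(-1, 3), U)
Function('f')(u) = Add(3, u) (Function('f')(u) = Add(u, Mul(-1, Mul(Rational(-1, 3), 9))) = Add(u, Mul(-1, -3)) = Add(u, 3) = Add(3, u))
Mul(-1, Function('f')(Mul(Function('L')(13), Pow(Add(Mul(43, Pow(-136, -1)), Mul(155, Pow(t, -1))), -1)))) = Mul(-1, Add(3, Mul(-9, Pow(Add(Mul(43, Pow(-136, -1)), Mul(155, Pow(Rational(-1, 316), -1))), -1)))) = Mul(-1, Add(3, Mul(-9, Pow(Add(Mul(43, Rational(-1, 136)), Mul(155, -316)), -1)))) = Mul(-1, Add(3, Mul(-9, Pow(Add(Rational(-43, 136), -48980), -1)))) = Mul(-1, Add(3, Mul(-9, Pow(Rational(-6661323, 136), -1)))) = Mul(-1, Add(3, Mul(-9, Rational(-136, 6661323)))) = Mul(-1, Add(3, Rational(136, 740147))) = Mul(-1, Rational(2220577, 740147)) = Rational(-2220577, 740147)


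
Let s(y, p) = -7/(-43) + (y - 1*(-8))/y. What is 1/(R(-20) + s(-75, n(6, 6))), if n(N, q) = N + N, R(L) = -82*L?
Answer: 3225/5292406 ≈ 0.00060936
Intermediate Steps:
n(N, q) = 2*N
s(y, p) = 7/43 + (8 + y)/y (s(y, p) = -7*(-1/43) + (y + 8)/y = 7/43 + (8 + y)/y)
1/(R(-20) + s(-75, n(6, 6))) = 1/(-82*(-20) + (50/43 + 8/(-75))) = 1/(1640 + (50/43 + 8*(-1/75))) = 1/(1640 + (50/43 - 8/75)) = 1/(1640 + 3406/3225) = 1/(5292406/3225) = 3225/5292406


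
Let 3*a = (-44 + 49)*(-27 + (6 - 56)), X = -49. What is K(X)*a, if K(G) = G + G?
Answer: 37730/3 ≈ 12577.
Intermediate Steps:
K(G) = 2*G
a = -385/3 (a = ((-44 + 49)*(-27 + (6 - 56)))/3 = (5*(-27 - 50))/3 = (5*(-77))/3 = (1/3)*(-385) = -385/3 ≈ -128.33)
K(X)*a = (2*(-49))*(-385/3) = -98*(-385/3) = 37730/3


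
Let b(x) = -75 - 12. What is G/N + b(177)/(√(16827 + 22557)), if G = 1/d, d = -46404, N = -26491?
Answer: 1/1229288364 - 29*√1094/2188 ≈ -0.43839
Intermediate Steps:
b(x) = -87
G = -1/46404 (G = 1/(-46404) = -1/46404 ≈ -2.1550e-5)
G/N + b(177)/(√(16827 + 22557)) = -1/46404/(-26491) - 87/√(16827 + 22557) = -1/46404*(-1/26491) - 87*√1094/6564 = 1/1229288364 - 87*√1094/6564 = 1/1229288364 - 29*√1094/2188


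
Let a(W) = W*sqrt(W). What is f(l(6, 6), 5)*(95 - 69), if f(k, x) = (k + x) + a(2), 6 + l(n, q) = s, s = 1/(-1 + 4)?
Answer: -52/3 + 52*sqrt(2) ≈ 56.206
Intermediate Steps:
a(W) = W**(3/2)
s = 1/3 ≈ 0.33333
l(n, q) = -17/3 (l(n, q) = -6 + 1/3 = -17/3)
f(k, x) = k + x + 2*sqrt(2) (f(k, x) = (k + x) + 2**(3/2) = (k + x) + 2*sqrt(2) = k + x + 2*sqrt(2))
f(l(6, 6), 5)*(95 - 69) = (-17/3 + 5 + 2*sqrt(2))*(95 - 69) = (-2/3 + 2*sqrt(2))*26 = -52/3 + 52*sqrt(2)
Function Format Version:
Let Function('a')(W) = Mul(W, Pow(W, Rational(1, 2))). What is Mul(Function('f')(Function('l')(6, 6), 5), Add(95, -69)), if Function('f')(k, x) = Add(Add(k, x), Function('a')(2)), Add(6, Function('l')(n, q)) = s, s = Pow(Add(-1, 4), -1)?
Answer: Add(Rational(-52, 3), Mul(52, Pow(2, Rational(1, 2)))) ≈ 56.206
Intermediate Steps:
Function('a')(W) = Pow(W, Rational(3, 2))
s = Rational(1, 3) (s = Pow(3, -1) = Rational(1, 3) ≈ 0.33333)
Function('l')(n, q) = Rational(-17, 3) (Function('l')(n, q) = Add(-6, Rational(1, 3)) = Rational(-17, 3))
Function('f')(k, x) = Add(k, x, Mul(2, Pow(2, Rational(1, 2)))) (Function('f')(k, x) = Add(Add(k, x), Pow(2, Rational(3, 2))) = Add(Add(k, x), Mul(2, Pow(2, Rational(1, 2)))) = Add(k, x, Mul(2, Pow(2, Rational(1, 2)))))
Mul(Function('f')(Function('l')(6, 6), 5), Add(95, -69)) = Mul(Add(Rational(-17, 3), 5, Mul(2, Pow(2, Rational(1, 2)))), Add(95, -69)) = Mul(Add(Rational(-2, 3), Mul(2, Pow(2, Rational(1, 2)))), 26) = Add(Rational(-52, 3), Mul(52, Pow(2, Rational(1, 2))))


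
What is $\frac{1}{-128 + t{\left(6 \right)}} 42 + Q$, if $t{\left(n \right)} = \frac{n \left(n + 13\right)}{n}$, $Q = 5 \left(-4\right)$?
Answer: $- \frac{2222}{109} \approx -20.385$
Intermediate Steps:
$Q = -20$
$t{\left(n \right)} = 13 + n$ ($t{\left(n \right)} = \frac{n \left(13 + n\right)}{n} = 13 + n$)
$\frac{1}{-128 + t{\left(6 \right)}} 42 + Q = \frac{1}{-128 + \left(13 + 6\right)} 42 - 20 = \frac{1}{-128 + 19} \cdot 42 - 20 = \frac{1}{-109} \cdot 42 - 20 = \left(- \frac{1}{109}\right) 42 - 20 = - \frac{42}{109} - 20 = - \frac{2222}{109}$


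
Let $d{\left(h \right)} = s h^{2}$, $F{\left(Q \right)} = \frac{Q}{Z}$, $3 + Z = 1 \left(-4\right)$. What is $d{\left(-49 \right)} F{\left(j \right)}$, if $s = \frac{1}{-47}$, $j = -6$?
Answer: $- \frac{2058}{47} \approx -43.787$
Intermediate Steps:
$Z = -7$ ($Z = -3 + 1 \left(-4\right) = -3 - 4 = -7$)
$F{\left(Q \right)} = - \frac{Q}{7}$ ($F{\left(Q \right)} = \frac{Q}{-7} = Q \left(- \frac{1}{7}\right) = - \frac{Q}{7}$)
$s = - \frac{1}{47} \approx -0.021277$
$d{\left(h \right)} = - \frac{h^{2}}{47}$
$d{\left(-49 \right)} F{\left(j \right)} = - \frac{\left(-49\right)^{2}}{47} \left(\left(- \frac{1}{7}\right) \left(-6\right)\right) = \left(- \frac{1}{47}\right) 2401 \cdot \frac{6}{7} = \left(- \frac{2401}{47}\right) \frac{6}{7} = - \frac{2058}{47}$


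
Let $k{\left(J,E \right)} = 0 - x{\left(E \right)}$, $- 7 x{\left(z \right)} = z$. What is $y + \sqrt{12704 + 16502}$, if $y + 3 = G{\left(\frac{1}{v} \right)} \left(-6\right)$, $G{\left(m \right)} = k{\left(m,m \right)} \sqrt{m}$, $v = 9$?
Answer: $- \frac{191}{63} + \sqrt{29206} \approx 167.87$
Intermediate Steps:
$x{\left(z \right)} = - \frac{z}{7}$
$k{\left(J,E \right)} = \frac{E}{7}$ ($k{\left(J,E \right)} = 0 - - \frac{E}{7} = 0 + \frac{E}{7} = \frac{E}{7}$)
$G{\left(m \right)} = \frac{m^{\frac{3}{2}}}{7}$ ($G{\left(m \right)} = \frac{m}{7} \sqrt{m} = \frac{m^{\frac{3}{2}}}{7}$)
$y = - \frac{191}{63}$ ($y = -3 + \frac{\left(\frac{1}{9}\right)^{\frac{3}{2}}}{7} \left(-6\right) = -3 + \frac{1}{7 \cdot 27} \left(-6\right) = -3 + \frac{1}{7} \cdot \frac{1}{27} \left(-6\right) = -3 + \frac{1}{189} \left(-6\right) = -3 - \frac{2}{63} = - \frac{191}{63} \approx -3.0317$)
$y + \sqrt{12704 + 16502} = - \frac{191}{63} + \sqrt{12704 + 16502} = - \frac{191}{63} + \sqrt{29206}$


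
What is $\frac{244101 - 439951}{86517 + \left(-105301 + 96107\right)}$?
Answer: $- \frac{195850}{77323} \approx -2.5329$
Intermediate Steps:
$\frac{244101 - 439951}{86517 + \left(-105301 + 96107\right)} = - \frac{195850}{86517 - 9194} = - \frac{195850}{77323}$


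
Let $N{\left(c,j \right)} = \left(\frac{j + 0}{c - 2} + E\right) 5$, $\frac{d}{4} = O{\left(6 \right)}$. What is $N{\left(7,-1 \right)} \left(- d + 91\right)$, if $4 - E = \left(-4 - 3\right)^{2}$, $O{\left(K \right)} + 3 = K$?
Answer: $-17854$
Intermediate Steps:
$O{\left(K \right)} = -3 + K$
$d = 12$ ($d = 4 \left(-3 + 6\right) = 4 \cdot 3 = 12$)
$E = -45$ ($E = 4 - \left(-4 - 3\right)^{2} = 4 - \left(-7\right)^{2} = 4 - 49 = -45$)
$N{\left(c,j \right)} = -225 + \frac{5 j}{-2 + c}$ ($N{\left(c,j \right)} = \left(\frac{j + 0}{c - 2} - 45\right) 5 = \left(\frac{j}{-2 + c} - 45\right) 5 = \left(-45 + \frac{j}{-2 + c}\right) 5 = -225 + \frac{5 j}{-2 + c}$)
$N{\left(7,-1 \right)} \left(- d + 91\right) = \frac{5 \left(90 - 1 - 315\right)}{-2 + 7} \left(\left(-1\right) 12 + 91\right) = \frac{5 \left(90 - 1 - 315\right)}{5} \left(-12 + 91\right) = 5 \cdot \frac{1}{5} \left(-226\right) 79 = \left(-226\right) 79 = -17854$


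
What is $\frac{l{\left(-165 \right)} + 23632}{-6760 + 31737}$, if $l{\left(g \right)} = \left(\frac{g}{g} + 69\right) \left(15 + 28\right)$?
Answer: $\frac{26642}{24977} \approx 1.0667$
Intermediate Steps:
$l{\left(g \right)} = 3010$ ($l{\left(g \right)} = \left(1 + 69\right) 43 = 70 \cdot 43 = 3010$)
$\frac{l{\left(-165 \right)} + 23632}{-6760 + 31737} = \frac{3010 + 23632}{-6760 + 31737} = \frac{26642}{24977}$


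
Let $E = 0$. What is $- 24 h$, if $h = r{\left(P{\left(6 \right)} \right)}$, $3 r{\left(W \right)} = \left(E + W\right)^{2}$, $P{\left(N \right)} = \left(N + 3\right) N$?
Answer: $-23328$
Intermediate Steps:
$P{\left(N \right)} = N \left(3 + N\right)$ ($P{\left(N \right)} = \left(3 + N\right) N = N \left(3 + N\right)$)
$r{\left(W \right)} = \frac{W^{2}}{3}$ ($r{\left(W \right)} = \frac{\left(0 + W\right)^{2}}{3} = \frac{W^{2}}{3}$)
$h = 972$ ($h = \frac{\left(6 \left(3 + 6\right)\right)^{2}}{3} = \frac{\left(6 \cdot 9\right)^{2}}{3} = \frac{54^{2}}{3} = \frac{1}{3} \cdot 2916 = 972$)
$- 24 h = \left(-24\right) 972 = -23328$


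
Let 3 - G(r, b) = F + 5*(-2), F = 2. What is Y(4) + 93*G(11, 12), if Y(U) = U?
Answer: 1027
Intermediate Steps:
G(r, b) = 11 (G(r, b) = 3 - (2 + 5*(-2)) = 3 - (2 - 10) = 3 - 1*(-8) = 3 + 8 = 11)
Y(4) + 93*G(11, 12) = 4 + 93*11 = 4 + 1023 = 1027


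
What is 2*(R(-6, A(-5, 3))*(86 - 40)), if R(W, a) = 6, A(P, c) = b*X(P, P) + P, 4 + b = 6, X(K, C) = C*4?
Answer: 552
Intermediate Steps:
X(K, C) = 4*C
b = 2 (b = -4 + 6 = 2)
A(P, c) = 9*P (A(P, c) = 2*(4*P) + P = 8*P + P = 9*P)
2*(R(-6, A(-5, 3))*(86 - 40)) = 2*(6*(86 - 40)) = 2*(6*46) = 2*276 = 552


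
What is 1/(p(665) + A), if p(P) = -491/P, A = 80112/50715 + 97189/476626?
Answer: 153089888070/160011928453 ≈ 0.95674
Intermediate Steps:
A = 14370800749/8057362530 (A = 80112*(1/50715) + 97189*(1/476626) = 26704/16905 + 97189/476626 = 14370800749/8057362530 ≈ 1.7836)
1/(p(665) + A) = 1/(-491/665 + 14370800749/8057362530) = 1/(160011928453/153089888070) = 153089888070/160011928453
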